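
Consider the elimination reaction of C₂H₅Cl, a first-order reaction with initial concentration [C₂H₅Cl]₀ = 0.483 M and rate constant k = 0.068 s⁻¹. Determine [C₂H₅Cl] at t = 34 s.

0.04785 M

Step 1: For a first-order reaction: [C₂H₅Cl] = [C₂H₅Cl]₀ × e^(-kt)
Step 2: [C₂H₅Cl] = 0.483 × e^(-0.068 × 34)
Step 3: [C₂H₅Cl] = 0.483 × e^(-2.312)
Step 4: [C₂H₅Cl] = 0.483 × 0.0990629 = 0.04785 M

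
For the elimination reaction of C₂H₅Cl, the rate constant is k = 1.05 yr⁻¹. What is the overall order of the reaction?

first order (1)

Step 1: The units of k for an nth-order reaction are (concentration)^(1-n)·(time)⁻¹.
Step 2: Here k has units yr⁻¹, so the concentration exponent is 0.
Step 3: 1 - n = 0 ⇒ n = 1. The reaction is first order.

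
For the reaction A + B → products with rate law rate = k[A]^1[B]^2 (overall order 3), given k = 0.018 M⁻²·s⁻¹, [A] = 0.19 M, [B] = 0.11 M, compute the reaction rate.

4.138e-05 M/s

Step 1: The rate law is rate = k[A]^1[B]^2, overall order = 1+2 = 3
Step 2: Substitute values: rate = 0.018 × (0.19)^1 × (0.11)^2
Step 3: rate = 0.018 × 0.19 × 0.0121 = 4.1382e-05 M/s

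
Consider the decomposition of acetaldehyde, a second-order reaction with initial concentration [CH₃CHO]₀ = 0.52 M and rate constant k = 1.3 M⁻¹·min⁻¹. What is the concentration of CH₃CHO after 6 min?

0.1028 M

Step 1: For a second-order reaction: 1/[CH₃CHO] = 1/[CH₃CHO]₀ + kt
Step 2: 1/[CH₃CHO] = 1/0.52 + 1.3 × 6
Step 3: 1/[CH₃CHO] = 1.923 + 7.8 = 9.723
Step 4: [CH₃CHO] = 1/9.723 = 0.1028 M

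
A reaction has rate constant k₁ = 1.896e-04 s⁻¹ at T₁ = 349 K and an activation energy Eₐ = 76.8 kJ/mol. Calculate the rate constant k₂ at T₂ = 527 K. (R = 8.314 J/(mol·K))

1.447e+00 s⁻¹

Step 1: Use the two-temperature Arrhenius form: ln(k₂/k₁) = -Eₐ/R × (1/T₂ - 1/T₁)
Step 2: Convert Eₐ to J/mol: 76.8 kJ/mol = 76800 J/mol
Step 3: 1/T₂ - 1/T₁ = 1/527 - 1/349 = -9.677963e-04 K⁻¹
Step 4: ln(k₂/k₁) = -76800/8.314 × -9.677963e-04 = 8.93995
Step 5: k₂ = k₁ × exp(8.93995) = 1.896e-04 × 7.63082e+03 = 1.447e+00 s⁻¹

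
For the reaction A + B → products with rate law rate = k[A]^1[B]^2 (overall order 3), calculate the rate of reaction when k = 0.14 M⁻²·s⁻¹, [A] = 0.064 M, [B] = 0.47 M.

0.001979 M/s

Step 1: The rate law is rate = k[A]^1[B]^2, overall order = 1+2 = 3
Step 2: Substitute values: rate = 0.14 × (0.064)^1 × (0.47)^2
Step 3: rate = 0.14 × 0.064 × 0.2209 = 0.00197926 M/s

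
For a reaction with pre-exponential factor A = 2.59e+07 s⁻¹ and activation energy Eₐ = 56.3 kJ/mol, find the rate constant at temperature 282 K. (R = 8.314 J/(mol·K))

9.65e-04 s⁻¹

Step 1: Use the Arrhenius equation: k = A × exp(-Eₐ/RT)
Step 2: Convert Eₐ to J/mol: 56.3 kJ/mol = 56300 J/mol
Step 3: Calculate the exponent: -Eₐ/(RT) = -56300/(8.314 × 282) = -24.01316
Step 4: k = 2.59e+07 × exp(-24.01316)
Step 5: k = 2.59e+07 × 3.72578e-11 = 9.6498e-04 s⁻¹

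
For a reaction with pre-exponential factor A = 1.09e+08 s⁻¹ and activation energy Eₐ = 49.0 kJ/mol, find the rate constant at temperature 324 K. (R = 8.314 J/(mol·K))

1.37e+00 s⁻¹

Step 1: Use the Arrhenius equation: k = A × exp(-Eₐ/RT)
Step 2: Convert Eₐ to J/mol: 49.0 kJ/mol = 49000 J/mol
Step 3: Calculate the exponent: -Eₐ/(RT) = -49000/(8.314 × 324) = -18.19035
Step 4: k = 1.09e+08 × exp(-18.19035)
Step 5: k = 1.09e+08 × 1.25902e-08 = 1.3723e+00 s⁻¹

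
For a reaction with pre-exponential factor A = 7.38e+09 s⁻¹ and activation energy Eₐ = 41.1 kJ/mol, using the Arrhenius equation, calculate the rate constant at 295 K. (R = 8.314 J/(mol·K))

3.89e+02 s⁻¹

Step 1: Use the Arrhenius equation: k = A × exp(-Eₐ/RT)
Step 2: Convert Eₐ to J/mol: 41.1 kJ/mol = 41100 J/mol
Step 3: Calculate the exponent: -Eₐ/(RT) = -41100/(8.314 × 295) = -16.75752
Step 4: k = 7.38e+09 × exp(-16.75752)
Step 5: k = 7.38e+09 × 5.27596e-08 = 3.8937e+02 s⁻¹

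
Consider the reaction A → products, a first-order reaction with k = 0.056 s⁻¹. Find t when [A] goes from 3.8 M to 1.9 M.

12.38 s

Step 1: For first-order: t = ln([A]₀/[A])/k
Step 2: t = ln(3.8/1.9)/0.056
Step 3: t = ln(2)/0.056
Step 4: t = 0.6931/0.056 = 12.38 s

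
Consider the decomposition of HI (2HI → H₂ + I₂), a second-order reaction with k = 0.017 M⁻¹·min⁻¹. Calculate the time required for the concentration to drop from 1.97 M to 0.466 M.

96.37 min

Step 1: For second-order: t = (1/[HI] - 1/[HI]₀)/k
Step 2: t = (1/0.466 - 1/1.97)/0.017
Step 3: t = (2.146 - 0.5076)/0.017
Step 4: t = 1.638/0.017 = 96.37 min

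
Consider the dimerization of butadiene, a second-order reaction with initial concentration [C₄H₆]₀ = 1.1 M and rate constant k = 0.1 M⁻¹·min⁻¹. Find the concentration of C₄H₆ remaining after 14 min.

0.4331 M

Step 1: For a second-order reaction: 1/[C₄H₆] = 1/[C₄H₆]₀ + kt
Step 2: 1/[C₄H₆] = 1/1.1 + 0.1 × 14
Step 3: 1/[C₄H₆] = 0.9091 + 1.4 = 2.309
Step 4: [C₄H₆] = 1/2.309 = 0.4331 M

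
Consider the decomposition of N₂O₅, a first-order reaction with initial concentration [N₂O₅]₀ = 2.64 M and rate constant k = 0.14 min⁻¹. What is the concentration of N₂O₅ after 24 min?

0.0917 M

Step 1: For a first-order reaction: [N₂O₅] = [N₂O₅]₀ × e^(-kt)
Step 2: [N₂O₅] = 2.64 × e^(-0.14 × 24)
Step 3: [N₂O₅] = 2.64 × e^(-3.36)
Step 4: [N₂O₅] = 2.64 × 0.0347353 = 0.0917 M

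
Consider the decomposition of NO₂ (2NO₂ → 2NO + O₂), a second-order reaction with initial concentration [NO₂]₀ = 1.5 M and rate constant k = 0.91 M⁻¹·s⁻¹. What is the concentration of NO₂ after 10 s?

0.1024 M

Step 1: For a second-order reaction: 1/[NO₂] = 1/[NO₂]₀ + kt
Step 2: 1/[NO₂] = 1/1.5 + 0.91 × 10
Step 3: 1/[NO₂] = 0.6667 + 9.1 = 9.767
Step 4: [NO₂] = 1/9.767 = 0.1024 M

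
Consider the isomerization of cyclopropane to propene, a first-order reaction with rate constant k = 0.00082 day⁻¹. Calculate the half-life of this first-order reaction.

845.3 day

Step 1: For a first-order reaction, t₁/₂ = ln(2)/k
Step 2: t₁/₂ = ln(2)/0.00082
Step 3: t₁/₂ = 0.6931/0.00082 = 845.3 day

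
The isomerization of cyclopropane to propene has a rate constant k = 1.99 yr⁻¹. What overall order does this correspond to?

first order (1)

Step 1: The units of k for an nth-order reaction are (concentration)^(1-n)·(time)⁻¹.
Step 2: Here k has units yr⁻¹, so the concentration exponent is 0.
Step 3: 1 - n = 0 ⇒ n = 1. The reaction is first order.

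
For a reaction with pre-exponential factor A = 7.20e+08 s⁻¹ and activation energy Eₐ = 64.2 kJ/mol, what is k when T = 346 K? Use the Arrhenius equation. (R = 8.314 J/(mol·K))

1.46e-01 s⁻¹

Step 1: Use the Arrhenius equation: k = A × exp(-Eₐ/RT)
Step 2: Convert Eₐ to J/mol: 64.2 kJ/mol = 64200 J/mol
Step 3: Calculate the exponent: -Eₐ/(RT) = -64200/(8.314 × 346) = -22.31767
Step 4: k = 7.20e+08 × exp(-22.31767)
Step 5: k = 7.20e+08 × 2.03029e-10 = 1.4618e-01 s⁻¹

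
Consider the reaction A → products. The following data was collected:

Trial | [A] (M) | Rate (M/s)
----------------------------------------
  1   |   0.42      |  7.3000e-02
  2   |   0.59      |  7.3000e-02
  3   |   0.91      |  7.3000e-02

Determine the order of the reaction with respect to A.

zeroth order (0)

Step 1: Compare trials - when concentration changes, rate stays constant.
Step 2: rate₂/rate₁ = 7.3000e-02/7.3000e-02 = 1
Step 3: [A]₂/[A]₁ = 0.59/0.42 = 1.405
Step 4: Since rate ratio ≈ (conc ratio)^0, the reaction is zeroth order.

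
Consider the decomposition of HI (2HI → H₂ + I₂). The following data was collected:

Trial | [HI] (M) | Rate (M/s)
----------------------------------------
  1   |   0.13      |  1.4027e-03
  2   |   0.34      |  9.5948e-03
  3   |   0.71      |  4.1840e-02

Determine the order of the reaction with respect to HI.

second order (2)

Step 1: Compare trials to find order n where rate₂/rate₁ = ([HI]₂/[HI]₁)^n
Step 2: rate₂/rate₁ = 9.5948e-03/1.4027e-03 = 6.84
Step 3: [HI]₂/[HI]₁ = 0.34/0.13 = 2.615
Step 4: n = ln(6.84)/ln(2.615) = 2.00 ≈ 2
Step 5: The reaction is second order in HI.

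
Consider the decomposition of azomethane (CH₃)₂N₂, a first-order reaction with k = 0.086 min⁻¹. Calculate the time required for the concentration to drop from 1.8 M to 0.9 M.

8.06 min

Step 1: For first-order: t = ln([azomethane]₀/[azomethane])/k
Step 2: t = ln(1.8/0.9)/0.086
Step 3: t = ln(2)/0.086
Step 4: t = 0.6931/0.086 = 8.06 min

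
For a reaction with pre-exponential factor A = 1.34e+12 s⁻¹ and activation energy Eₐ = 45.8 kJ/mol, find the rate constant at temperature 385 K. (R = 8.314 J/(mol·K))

8.18e+05 s⁻¹

Step 1: Use the Arrhenius equation: k = A × exp(-Eₐ/RT)
Step 2: Convert Eₐ to J/mol: 45.8 kJ/mol = 45800 J/mol
Step 3: Calculate the exponent: -Eₐ/(RT) = -45800/(8.314 × 385) = -14.30852
Step 4: k = 1.34e+12 × exp(-14.30852)
Step 5: k = 1.34e+12 × 6.10786e-07 = 8.1845e+05 s⁻¹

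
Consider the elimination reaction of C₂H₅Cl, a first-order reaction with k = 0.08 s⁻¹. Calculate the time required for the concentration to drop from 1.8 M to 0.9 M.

8.664 s

Step 1: For first-order: t = ln([C₂H₅Cl]₀/[C₂H₅Cl])/k
Step 2: t = ln(1.8/0.9)/0.08
Step 3: t = ln(2)/0.08
Step 4: t = 0.6931/0.08 = 8.664 s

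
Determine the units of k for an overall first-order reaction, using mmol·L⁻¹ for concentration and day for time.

day⁻¹

Step 1: For overall order n, rate = k × (concentration)^n.
Step 2: Rate has units mmol·L⁻¹·day⁻¹; concentration term has units (mmol·L⁻¹)^1.
Step 3: k = rate / (concentration)^n, so units of k = (mmol·L⁻¹)^(1-1)·day⁻¹ = day⁻¹.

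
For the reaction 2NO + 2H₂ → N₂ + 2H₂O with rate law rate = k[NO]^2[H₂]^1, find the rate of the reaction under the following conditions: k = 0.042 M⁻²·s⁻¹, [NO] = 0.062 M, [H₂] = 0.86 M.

0.0001388 M/s

Step 1: The rate law is rate = k[NO]^2[H₂]^1
Step 2: Substitute: rate = 0.042 × (0.062)^2 × (0.86)^1
Step 3: rate = 0.042 × 0.003844 × 0.86 = 0.000138845 M/s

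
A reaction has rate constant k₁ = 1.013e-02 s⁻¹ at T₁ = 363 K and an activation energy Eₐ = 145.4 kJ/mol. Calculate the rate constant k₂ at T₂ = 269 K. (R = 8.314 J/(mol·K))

4.944e-10 s⁻¹

Step 1: Use the two-temperature Arrhenius form: ln(k₂/k₁) = -Eₐ/R × (1/T₂ - 1/T₁)
Step 2: Convert Eₐ to J/mol: 145.4 kJ/mol = 145400 J/mol
Step 3: 1/T₂ - 1/T₁ = 1/269 - 1/363 = 9.626512e-04 K⁻¹
Step 4: ln(k₂/k₁) = -145400/8.314 × 9.626512e-04 = -16.83540
Step 5: k₂ = k₁ × exp(-16.83540) = 1.013e-02 × 4.88066e-08 = 4.944e-10 s⁻¹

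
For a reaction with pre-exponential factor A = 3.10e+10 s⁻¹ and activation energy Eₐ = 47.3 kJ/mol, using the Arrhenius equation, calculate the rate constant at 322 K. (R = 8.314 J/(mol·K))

6.58e+02 s⁻¹

Step 1: Use the Arrhenius equation: k = A × exp(-Eₐ/RT)
Step 2: Convert Eₐ to J/mol: 47.3 kJ/mol = 47300 J/mol
Step 3: Calculate the exponent: -Eₐ/(RT) = -47300/(8.314 × 322) = -17.66832
Step 4: k = 3.10e+10 × exp(-17.66832)
Step 5: k = 3.10e+10 × 2.12200e-08 = 6.5782e+02 s⁻¹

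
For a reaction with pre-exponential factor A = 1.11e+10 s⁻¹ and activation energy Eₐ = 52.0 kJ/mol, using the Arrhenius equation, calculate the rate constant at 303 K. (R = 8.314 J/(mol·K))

1.20e+01 s⁻¹

Step 1: Use the Arrhenius equation: k = A × exp(-Eₐ/RT)
Step 2: Convert Eₐ to J/mol: 52.0 kJ/mol = 52000 J/mol
Step 3: Calculate the exponent: -Eₐ/(RT) = -52000/(8.314 × 303) = -20.64195
Step 4: k = 1.11e+10 × exp(-20.64195)
Step 5: k = 1.11e+10 × 1.08471e-09 = 1.2040e+01 s⁻¹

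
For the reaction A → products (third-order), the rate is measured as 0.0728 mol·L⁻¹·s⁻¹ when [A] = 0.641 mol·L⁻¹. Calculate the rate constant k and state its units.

0.2764 (mol·L⁻¹)⁻²·s⁻¹

Step 1: rate = k[A]^3, so k = rate / [A]^3.
Step 2: k = 0.0728 / (0.641)^3 = 0.0728 / 0.2634.
Step 3: k = 0.2764 (mol·L⁻¹)⁻²·s⁻¹.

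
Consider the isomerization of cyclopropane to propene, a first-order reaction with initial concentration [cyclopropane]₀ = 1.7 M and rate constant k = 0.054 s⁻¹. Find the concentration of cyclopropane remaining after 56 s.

0.08263 M

Step 1: For a first-order reaction: [cyclopropane] = [cyclopropane]₀ × e^(-kt)
Step 2: [cyclopropane] = 1.7 × e^(-0.054 × 56)
Step 3: [cyclopropane] = 1.7 × e^(-3.024)
Step 4: [cyclopropane] = 1.7 × 0.0486064 = 0.08263 M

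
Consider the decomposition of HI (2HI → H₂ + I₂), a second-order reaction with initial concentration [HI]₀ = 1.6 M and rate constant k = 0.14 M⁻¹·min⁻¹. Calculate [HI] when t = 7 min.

0.6231 M

Step 1: For a second-order reaction: 1/[HI] = 1/[HI]₀ + kt
Step 2: 1/[HI] = 1/1.6 + 0.14 × 7
Step 3: 1/[HI] = 0.625 + 0.98 = 1.605
Step 4: [HI] = 1/1.605 = 0.6231 M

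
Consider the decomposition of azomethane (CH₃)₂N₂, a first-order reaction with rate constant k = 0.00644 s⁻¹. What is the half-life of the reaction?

107.6 s

Step 1: For a first-order reaction, t₁/₂ = ln(2)/k
Step 2: t₁/₂ = ln(2)/0.00644
Step 3: t₁/₂ = 0.6931/0.00644 = 107.6 s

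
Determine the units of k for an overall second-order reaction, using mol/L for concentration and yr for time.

(mol/L)⁻¹·yr⁻¹

Step 1: For overall order n, rate = k × (concentration)^n.
Step 2: Rate has units mol/L·yr⁻¹; concentration term has units (mol/L)^2.
Step 3: k = rate / (concentration)^n, so units of k = (mol/L)^(1-2)·yr⁻¹ = (mol/L)⁻¹·yr⁻¹.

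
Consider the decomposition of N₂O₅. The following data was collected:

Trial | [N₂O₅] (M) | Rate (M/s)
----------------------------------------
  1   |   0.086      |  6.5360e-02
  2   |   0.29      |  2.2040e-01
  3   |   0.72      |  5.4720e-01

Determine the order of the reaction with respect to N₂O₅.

first order (1)

Step 1: Compare trials to find order n where rate₂/rate₁ = ([N₂O₅]₂/[N₂O₅]₁)^n
Step 2: rate₂/rate₁ = 2.2040e-01/6.5360e-02 = 3.372
Step 3: [N₂O₅]₂/[N₂O₅]₁ = 0.29/0.086 = 3.372
Step 4: n = ln(3.372)/ln(3.372) = 1.00 ≈ 1
Step 5: The reaction is first order in N₂O₅.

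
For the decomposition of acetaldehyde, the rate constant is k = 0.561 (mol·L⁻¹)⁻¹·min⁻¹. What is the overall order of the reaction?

second order (2)

Step 1: The units of k for an nth-order reaction are (concentration)^(1-n)·(time)⁻¹.
Step 2: Here k has units (mol·L⁻¹)⁻¹·min⁻¹, so the concentration exponent is -1.
Step 3: 1 - n = -1 ⇒ n = 2. The reaction is second order.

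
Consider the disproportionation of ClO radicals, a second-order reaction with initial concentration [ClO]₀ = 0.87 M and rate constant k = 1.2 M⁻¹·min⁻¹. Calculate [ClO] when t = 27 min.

0.02981 M

Step 1: For a second-order reaction: 1/[ClO] = 1/[ClO]₀ + kt
Step 2: 1/[ClO] = 1/0.87 + 1.2 × 27
Step 3: 1/[ClO] = 1.149 + 32.4 = 33.55
Step 4: [ClO] = 1/33.55 = 0.02981 M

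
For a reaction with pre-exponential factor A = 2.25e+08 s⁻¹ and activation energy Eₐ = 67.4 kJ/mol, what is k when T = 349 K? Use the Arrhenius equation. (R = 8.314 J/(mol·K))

1.84e-02 s⁻¹

Step 1: Use the Arrhenius equation: k = A × exp(-Eₐ/RT)
Step 2: Convert Eₐ to J/mol: 67.4 kJ/mol = 67400 J/mol
Step 3: Calculate the exponent: -Eₐ/(RT) = -67400/(8.314 × 349) = -23.22868
Step 4: k = 2.25e+08 × exp(-23.22868)
Step 5: k = 2.25e+08 × 8.16418e-11 = 1.8369e-02 s⁻¹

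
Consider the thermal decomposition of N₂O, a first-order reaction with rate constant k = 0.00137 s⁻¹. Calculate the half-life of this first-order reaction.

505.9 s

Step 1: For a first-order reaction, t₁/₂ = ln(2)/k
Step 2: t₁/₂ = ln(2)/0.00137
Step 3: t₁/₂ = 0.6931/0.00137 = 505.9 s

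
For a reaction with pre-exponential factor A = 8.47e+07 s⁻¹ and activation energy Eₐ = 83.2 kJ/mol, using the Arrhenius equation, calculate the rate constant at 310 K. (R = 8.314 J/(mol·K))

8.10e-07 s⁻¹

Step 1: Use the Arrhenius equation: k = A × exp(-Eₐ/RT)
Step 2: Convert Eₐ to J/mol: 83.2 kJ/mol = 83200 J/mol
Step 3: Calculate the exponent: -Eₐ/(RT) = -83200/(8.314 × 310) = -32.28134
Step 4: k = 8.47e+07 × exp(-32.28134)
Step 5: k = 8.47e+07 × 9.55855e-15 = 8.0961e-07 s⁻¹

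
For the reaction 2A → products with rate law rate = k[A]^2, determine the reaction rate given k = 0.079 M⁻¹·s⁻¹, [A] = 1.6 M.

0.2022 M/s

Step 1: Identify the rate law: rate = k[A]^2
Step 2: Substitute values: rate = 0.079 × (1.6)^2
Step 3: Calculate: rate = 0.079 × 2.56 = 0.20224 M/s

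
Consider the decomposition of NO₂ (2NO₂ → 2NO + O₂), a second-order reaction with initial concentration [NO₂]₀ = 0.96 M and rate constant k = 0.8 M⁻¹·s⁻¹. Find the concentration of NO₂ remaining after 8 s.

0.1344 M

Step 1: For a second-order reaction: 1/[NO₂] = 1/[NO₂]₀ + kt
Step 2: 1/[NO₂] = 1/0.96 + 0.8 × 8
Step 3: 1/[NO₂] = 1.042 + 6.4 = 7.442
Step 4: [NO₂] = 1/7.442 = 0.1344 M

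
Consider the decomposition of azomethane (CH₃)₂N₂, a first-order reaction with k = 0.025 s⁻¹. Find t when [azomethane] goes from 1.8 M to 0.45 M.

55.45 s

Step 1: For first-order: t = ln([azomethane]₀/[azomethane])/k
Step 2: t = ln(1.8/0.45)/0.025
Step 3: t = ln(4)/0.025
Step 4: t = 1.386/0.025 = 55.45 s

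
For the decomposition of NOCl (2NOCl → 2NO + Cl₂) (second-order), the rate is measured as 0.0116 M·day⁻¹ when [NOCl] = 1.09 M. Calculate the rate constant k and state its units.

0.009763 M⁻¹·day⁻¹

Step 1: rate = k[NOCl]^2, so k = rate / [NOCl]^2.
Step 2: k = 0.0116 / (1.09)^2 = 0.0116 / 1.188.
Step 3: k = 0.009763 M⁻¹·day⁻¹.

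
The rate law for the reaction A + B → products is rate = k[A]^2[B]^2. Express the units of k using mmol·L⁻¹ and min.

(mmol·L⁻¹)⁻³·min⁻¹

Step 1: Overall order = 2 + 2 = 4.
Step 2: rate has units mmol·L⁻¹·min⁻¹; [A]^2[B]^2 has units (mmol·L⁻¹)^4.
Step 3: k = rate/([A]^2[B]^2), so units of k = (mmol·L⁻¹)^(1-4)·min⁻¹ = (mmol·L⁻¹)⁻³·min⁻¹.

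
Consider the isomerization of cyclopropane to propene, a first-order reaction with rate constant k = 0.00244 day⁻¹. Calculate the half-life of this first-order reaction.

284.1 day

Step 1: For a first-order reaction, t₁/₂ = ln(2)/k
Step 2: t₁/₂ = ln(2)/0.00244
Step 3: t₁/₂ = 0.6931/0.00244 = 284.1 day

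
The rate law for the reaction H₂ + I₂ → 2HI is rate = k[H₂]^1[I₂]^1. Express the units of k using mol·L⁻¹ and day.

(mol·L⁻¹)⁻¹·day⁻¹

Step 1: Overall order = 1 + 1 = 2.
Step 2: rate has units mol·L⁻¹·day⁻¹; [H₂]^1[I₂]^1 has units (mol·L⁻¹)^2.
Step 3: k = rate/([H₂]^1[I₂]^1), so units of k = (mol·L⁻¹)^(1-2)·day⁻¹ = (mol·L⁻¹)⁻¹·day⁻¹.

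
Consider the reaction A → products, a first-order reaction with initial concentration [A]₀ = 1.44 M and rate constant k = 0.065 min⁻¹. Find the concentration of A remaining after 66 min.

0.01974 M

Step 1: For a first-order reaction: [A] = [A]₀ × e^(-kt)
Step 2: [A] = 1.44 × e^(-0.065 × 66)
Step 3: [A] = 1.44 × e^(-4.29)
Step 4: [A] = 1.44 × 0.0137049 = 0.01974 M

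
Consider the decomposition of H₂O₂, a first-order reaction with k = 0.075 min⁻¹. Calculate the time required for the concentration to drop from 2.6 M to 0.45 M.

23.39 min

Step 1: For first-order: t = ln([H₂O₂]₀/[H₂O₂])/k
Step 2: t = ln(2.6/0.45)/0.075
Step 3: t = ln(5.778)/0.075
Step 4: t = 1.754/0.075 = 23.39 min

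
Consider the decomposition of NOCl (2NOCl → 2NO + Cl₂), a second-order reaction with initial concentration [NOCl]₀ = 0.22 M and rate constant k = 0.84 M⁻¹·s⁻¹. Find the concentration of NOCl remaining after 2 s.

0.1606 M

Step 1: For a second-order reaction: 1/[NOCl] = 1/[NOCl]₀ + kt
Step 2: 1/[NOCl] = 1/0.22 + 0.84 × 2
Step 3: 1/[NOCl] = 4.545 + 1.68 = 6.225
Step 4: [NOCl] = 1/6.225 = 0.1606 M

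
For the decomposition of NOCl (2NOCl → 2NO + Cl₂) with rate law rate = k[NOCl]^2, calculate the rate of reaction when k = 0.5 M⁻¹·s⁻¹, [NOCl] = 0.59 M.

0.174 M/s

Step 1: Identify the rate law: rate = k[NOCl]^2
Step 2: Substitute values: rate = 0.5 × (0.59)^2
Step 3: Calculate: rate = 0.5 × 0.3481 = 0.17405 M/s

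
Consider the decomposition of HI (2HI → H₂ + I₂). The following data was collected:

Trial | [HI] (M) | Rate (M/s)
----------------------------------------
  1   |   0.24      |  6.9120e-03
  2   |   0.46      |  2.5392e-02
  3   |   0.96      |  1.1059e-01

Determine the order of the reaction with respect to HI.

second order (2)

Step 1: Compare trials to find order n where rate₂/rate₁ = ([HI]₂/[HI]₁)^n
Step 2: rate₂/rate₁ = 2.5392e-02/6.9120e-03 = 3.674
Step 3: [HI]₂/[HI]₁ = 0.46/0.24 = 1.917
Step 4: n = ln(3.674)/ln(1.917) = 2.00 ≈ 2
Step 5: The reaction is second order in HI.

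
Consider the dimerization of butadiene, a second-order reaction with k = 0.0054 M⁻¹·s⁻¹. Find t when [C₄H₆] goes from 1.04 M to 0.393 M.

293.1 s

Step 1: For second-order: t = (1/[C₄H₆] - 1/[C₄H₆]₀)/k
Step 2: t = (1/0.393 - 1/1.04)/0.0054
Step 3: t = (2.545 - 0.9615)/0.0054
Step 4: t = 1.583/0.0054 = 293.1 s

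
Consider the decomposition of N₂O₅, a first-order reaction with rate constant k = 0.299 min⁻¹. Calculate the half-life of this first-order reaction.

2.318 min

Step 1: For a first-order reaction, t₁/₂ = ln(2)/k
Step 2: t₁/₂ = ln(2)/0.299
Step 3: t₁/₂ = 0.6931/0.299 = 2.318 min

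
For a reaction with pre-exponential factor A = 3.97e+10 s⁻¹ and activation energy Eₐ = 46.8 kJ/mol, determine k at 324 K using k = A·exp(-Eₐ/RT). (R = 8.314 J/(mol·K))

1.13e+03 s⁻¹

Step 1: Use the Arrhenius equation: k = A × exp(-Eₐ/RT)
Step 2: Convert Eₐ to J/mol: 46.8 kJ/mol = 46800 J/mol
Step 3: Calculate the exponent: -Eₐ/(RT) = -46800/(8.314 × 324) = -17.37364
Step 4: k = 3.97e+10 × exp(-17.37364)
Step 5: k = 3.97e+10 × 2.84921e-08 = 1.1311e+03 s⁻¹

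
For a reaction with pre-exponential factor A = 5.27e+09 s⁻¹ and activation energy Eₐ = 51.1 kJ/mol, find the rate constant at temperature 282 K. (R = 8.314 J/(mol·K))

1.80e+00 s⁻¹

Step 1: Use the Arrhenius equation: k = A × exp(-Eₐ/RT)
Step 2: Convert Eₐ to J/mol: 51.1 kJ/mol = 51100 J/mol
Step 3: Calculate the exponent: -Eₐ/(RT) = -51100/(8.314 × 282) = -21.79525
Step 4: k = 5.27e+09 × exp(-21.79525)
Step 5: k = 5.27e+09 × 3.42329e-10 = 1.8041e+00 s⁻¹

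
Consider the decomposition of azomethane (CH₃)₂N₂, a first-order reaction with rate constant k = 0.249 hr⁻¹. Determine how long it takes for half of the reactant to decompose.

2.784 hr

Step 1: For a first-order reaction, t₁/₂ = ln(2)/k
Step 2: t₁/₂ = ln(2)/0.249
Step 3: t₁/₂ = 0.6931/0.249 = 2.784 hr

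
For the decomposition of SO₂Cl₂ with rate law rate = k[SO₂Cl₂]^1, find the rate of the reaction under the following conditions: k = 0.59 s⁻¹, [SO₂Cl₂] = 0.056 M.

0.03304 M/s

Step 1: Identify the rate law: rate = k[SO₂Cl₂]^1
Step 2: Substitute values: rate = 0.59 × (0.056)^1
Step 3: Calculate: rate = 0.59 × 0.056 = 0.03304 M/s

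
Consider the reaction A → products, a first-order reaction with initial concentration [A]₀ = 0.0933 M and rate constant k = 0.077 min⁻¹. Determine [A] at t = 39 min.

0.004631 M

Step 1: For a first-order reaction: [A] = [A]₀ × e^(-kt)
Step 2: [A] = 0.0933 × e^(-0.077 × 39)
Step 3: [A] = 0.0933 × e^(-3.003)
Step 4: [A] = 0.0933 × 0.0496379 = 0.004631 M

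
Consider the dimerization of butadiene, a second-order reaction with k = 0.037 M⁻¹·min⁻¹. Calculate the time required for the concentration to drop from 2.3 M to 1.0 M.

15.28 min

Step 1: For second-order: t = (1/[C₄H₆] - 1/[C₄H₆]₀)/k
Step 2: t = (1/1.0 - 1/2.3)/0.037
Step 3: t = (1 - 0.4348)/0.037
Step 4: t = 0.5652/0.037 = 15.28 min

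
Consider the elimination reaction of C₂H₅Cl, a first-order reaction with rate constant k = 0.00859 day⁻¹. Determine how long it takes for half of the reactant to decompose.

80.69 day

Step 1: For a first-order reaction, t₁/₂ = ln(2)/k
Step 2: t₁/₂ = ln(2)/0.00859
Step 3: t₁/₂ = 0.6931/0.00859 = 80.69 day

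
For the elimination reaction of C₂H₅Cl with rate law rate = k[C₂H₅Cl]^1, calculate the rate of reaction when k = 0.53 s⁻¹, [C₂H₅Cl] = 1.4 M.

0.742 M/s

Step 1: Identify the rate law: rate = k[C₂H₅Cl]^1
Step 2: Substitute values: rate = 0.53 × (1.4)^1
Step 3: Calculate: rate = 0.53 × 1.4 = 0.742 M/s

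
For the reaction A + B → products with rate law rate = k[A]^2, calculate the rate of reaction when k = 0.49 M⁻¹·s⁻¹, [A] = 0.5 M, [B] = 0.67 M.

0.1225 M/s

Step 1: The rate law is rate = k[A]^2
Step 2: Note that the rate does not depend on [B] (zero order in B).
Step 3: rate = 0.49 × (0.5)^2 = 0.1225 M/s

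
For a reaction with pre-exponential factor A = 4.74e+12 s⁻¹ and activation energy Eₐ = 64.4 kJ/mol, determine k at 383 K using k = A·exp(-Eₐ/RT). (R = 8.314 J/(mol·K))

7.81e+03 s⁻¹

Step 1: Use the Arrhenius equation: k = A × exp(-Eₐ/RT)
Step 2: Convert Eₐ to J/mol: 64.4 kJ/mol = 64400 J/mol
Step 3: Calculate the exponent: -Eₐ/(RT) = -64400/(8.314 × 383) = -20.22447
Step 4: k = 4.74e+12 × exp(-20.22447)
Step 5: k = 4.74e+12 × 1.64674e-09 = 7.8055e+03 s⁻¹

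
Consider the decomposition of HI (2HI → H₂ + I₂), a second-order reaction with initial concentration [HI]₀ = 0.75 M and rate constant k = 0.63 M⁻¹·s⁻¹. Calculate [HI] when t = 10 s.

0.131 M

Step 1: For a second-order reaction: 1/[HI] = 1/[HI]₀ + kt
Step 2: 1/[HI] = 1/0.75 + 0.63 × 10
Step 3: 1/[HI] = 1.333 + 6.3 = 7.633
Step 4: [HI] = 1/7.633 = 0.131 M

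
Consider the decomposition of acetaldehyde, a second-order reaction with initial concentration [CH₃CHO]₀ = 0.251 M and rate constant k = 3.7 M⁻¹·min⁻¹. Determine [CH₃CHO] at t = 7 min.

0.03346 M

Step 1: For a second-order reaction: 1/[CH₃CHO] = 1/[CH₃CHO]₀ + kt
Step 2: 1/[CH₃CHO] = 1/0.251 + 3.7 × 7
Step 3: 1/[CH₃CHO] = 3.984 + 25.9 = 29.88
Step 4: [CH₃CHO] = 1/29.88 = 0.03346 M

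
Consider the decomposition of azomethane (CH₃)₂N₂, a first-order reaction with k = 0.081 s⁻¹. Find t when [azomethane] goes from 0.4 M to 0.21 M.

7.955 s

Step 1: For first-order: t = ln([azomethane]₀/[azomethane])/k
Step 2: t = ln(0.4/0.21)/0.081
Step 3: t = ln(1.905)/0.081
Step 4: t = 0.6444/0.081 = 7.955 s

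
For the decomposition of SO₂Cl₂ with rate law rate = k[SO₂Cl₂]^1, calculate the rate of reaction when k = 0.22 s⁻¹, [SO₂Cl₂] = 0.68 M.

0.1496 M/s

Step 1: Identify the rate law: rate = k[SO₂Cl₂]^1
Step 2: Substitute values: rate = 0.22 × (0.68)^1
Step 3: Calculate: rate = 0.22 × 0.68 = 0.1496 M/s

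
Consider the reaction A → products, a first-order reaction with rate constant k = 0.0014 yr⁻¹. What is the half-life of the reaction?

495.1 yr

Step 1: For a first-order reaction, t₁/₂ = ln(2)/k
Step 2: t₁/₂ = ln(2)/0.0014
Step 3: t₁/₂ = 0.6931/0.0014 = 495.1 yr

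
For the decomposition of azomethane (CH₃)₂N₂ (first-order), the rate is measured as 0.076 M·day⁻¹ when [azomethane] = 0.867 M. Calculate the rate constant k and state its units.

0.08766 day⁻¹

Step 1: rate = k[azomethane]^1, so k = rate / [azomethane]^1.
Step 2: k = 0.076 / (0.867)^1 = 0.076 / 0.867.
Step 3: k = 0.08766 day⁻¹.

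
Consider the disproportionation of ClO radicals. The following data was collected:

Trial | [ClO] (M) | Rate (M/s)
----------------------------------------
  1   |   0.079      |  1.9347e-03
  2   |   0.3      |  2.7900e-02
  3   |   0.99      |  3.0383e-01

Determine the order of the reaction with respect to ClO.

second order (2)

Step 1: Compare trials to find order n where rate₂/rate₁ = ([ClO]₂/[ClO]₁)^n
Step 2: rate₂/rate₁ = 2.7900e-02/1.9347e-03 = 14.42
Step 3: [ClO]₂/[ClO]₁ = 0.3/0.079 = 3.797
Step 4: n = ln(14.42)/ln(3.797) = 2.00 ≈ 2
Step 5: The reaction is second order in ClO.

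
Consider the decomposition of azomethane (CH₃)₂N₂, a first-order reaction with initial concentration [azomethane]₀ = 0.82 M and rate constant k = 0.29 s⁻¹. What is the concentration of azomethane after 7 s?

0.1077 M

Step 1: For a first-order reaction: [azomethane] = [azomethane]₀ × e^(-kt)
Step 2: [azomethane] = 0.82 × e^(-0.29 × 7)
Step 3: [azomethane] = 0.82 × e^(-2.03)
Step 4: [azomethane] = 0.82 × 0.131336 = 0.1077 M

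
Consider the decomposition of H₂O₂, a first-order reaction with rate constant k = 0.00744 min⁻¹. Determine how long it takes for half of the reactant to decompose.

93.16 min

Step 1: For a first-order reaction, t₁/₂ = ln(2)/k
Step 2: t₁/₂ = ln(2)/0.00744
Step 3: t₁/₂ = 0.6931/0.00744 = 93.16 min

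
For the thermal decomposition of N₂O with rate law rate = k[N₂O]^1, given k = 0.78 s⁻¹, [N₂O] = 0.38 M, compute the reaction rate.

0.2964 M/s

Step 1: Identify the rate law: rate = k[N₂O]^1
Step 2: Substitute values: rate = 0.78 × (0.38)^1
Step 3: Calculate: rate = 0.78 × 0.38 = 0.2964 M/s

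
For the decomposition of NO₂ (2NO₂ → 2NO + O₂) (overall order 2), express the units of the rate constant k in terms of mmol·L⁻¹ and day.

(mmol·L⁻¹)⁻¹·day⁻¹

Step 1: For overall order n, rate = k × (concentration)^n.
Step 2: Rate has units mmol·L⁻¹·day⁻¹; concentration term has units (mmol·L⁻¹)^2.
Step 3: k = rate / (concentration)^n, so units of k = (mmol·L⁻¹)^(1-2)·day⁻¹ = (mmol·L⁻¹)⁻¹·day⁻¹.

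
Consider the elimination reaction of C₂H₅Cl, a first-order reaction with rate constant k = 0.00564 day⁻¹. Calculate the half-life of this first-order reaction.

122.9 day

Step 1: For a first-order reaction, t₁/₂ = ln(2)/k
Step 2: t₁/₂ = ln(2)/0.00564
Step 3: t₁/₂ = 0.6931/0.00564 = 122.9 day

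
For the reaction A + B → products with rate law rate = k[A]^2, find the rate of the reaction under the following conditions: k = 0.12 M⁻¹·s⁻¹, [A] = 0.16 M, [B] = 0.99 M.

0.003072 M/s

Step 1: The rate law is rate = k[A]^2
Step 2: Note that the rate does not depend on [B] (zero order in B).
Step 3: rate = 0.12 × (0.16)^2 = 0.003072 M/s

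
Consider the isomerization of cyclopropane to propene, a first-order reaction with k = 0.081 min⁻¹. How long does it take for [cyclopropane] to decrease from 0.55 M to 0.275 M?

8.557 min

Step 1: For first-order: t = ln([cyclopropane]₀/[cyclopropane])/k
Step 2: t = ln(0.55/0.275)/0.081
Step 3: t = ln(2)/0.081
Step 4: t = 0.6931/0.081 = 8.557 min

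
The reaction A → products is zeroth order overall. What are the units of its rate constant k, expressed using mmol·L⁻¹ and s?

mmol·L⁻¹·s⁻¹

Step 1: For overall order n, rate = k × (concentration)^n.
Step 2: Rate has units mmol·L⁻¹·s⁻¹; concentration term has units (mmol·L⁻¹)^0.
Step 3: k = rate / (concentration)^n, so units of k = (mmol·L⁻¹)^(1-0)·s⁻¹ = mmol·L⁻¹·s⁻¹.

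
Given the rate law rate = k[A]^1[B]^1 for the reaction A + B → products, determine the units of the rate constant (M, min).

M⁻¹·min⁻¹

Step 1: Overall order = 1 + 1 = 2.
Step 2: rate has units M·min⁻¹; [A]^1[B]^1 has units M^2.
Step 3: k = rate/([A]^1[B]^1), so units of k = M^(1-2)·min⁻¹ = M⁻¹·min⁻¹.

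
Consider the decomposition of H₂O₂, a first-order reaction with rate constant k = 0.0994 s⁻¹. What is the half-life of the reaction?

6.973 s

Step 1: For a first-order reaction, t₁/₂ = ln(2)/k
Step 2: t₁/₂ = ln(2)/0.0994
Step 3: t₁/₂ = 0.6931/0.0994 = 6.973 s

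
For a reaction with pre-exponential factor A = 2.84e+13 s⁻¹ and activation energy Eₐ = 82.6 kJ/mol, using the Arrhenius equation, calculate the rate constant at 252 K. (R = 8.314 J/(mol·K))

2.14e-04 s⁻¹

Step 1: Use the Arrhenius equation: k = A × exp(-Eₐ/RT)
Step 2: Convert Eₐ to J/mol: 82.6 kJ/mol = 82600 J/mol
Step 3: Calculate the exponent: -Eₐ/(RT) = -82600/(8.314 × 252) = -39.42480
Step 4: k = 2.84e+13 × exp(-39.42480)
Step 5: k = 2.84e+13 × 7.55139e-18 = 2.1446e-04 s⁻¹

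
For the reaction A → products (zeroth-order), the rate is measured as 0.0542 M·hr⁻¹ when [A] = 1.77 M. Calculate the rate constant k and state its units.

0.0542 M·hr⁻¹

Step 1: For a zeroth-order reaction, rate = k (independent of concentration).
Step 2: k = rate = 0.0542 M·hr⁻¹.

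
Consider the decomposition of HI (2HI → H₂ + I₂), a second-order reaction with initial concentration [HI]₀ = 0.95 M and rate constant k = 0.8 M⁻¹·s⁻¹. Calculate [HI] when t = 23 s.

0.05141 M

Step 1: For a second-order reaction: 1/[HI] = 1/[HI]₀ + kt
Step 2: 1/[HI] = 1/0.95 + 0.8 × 23
Step 3: 1/[HI] = 1.053 + 18.4 = 19.45
Step 4: [HI] = 1/19.45 = 0.05141 M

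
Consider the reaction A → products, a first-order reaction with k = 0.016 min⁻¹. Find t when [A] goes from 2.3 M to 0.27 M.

133.9 min

Step 1: For first-order: t = ln([A]₀/[A])/k
Step 2: t = ln(2.3/0.27)/0.016
Step 3: t = ln(8.519)/0.016
Step 4: t = 2.142/0.016 = 133.9 min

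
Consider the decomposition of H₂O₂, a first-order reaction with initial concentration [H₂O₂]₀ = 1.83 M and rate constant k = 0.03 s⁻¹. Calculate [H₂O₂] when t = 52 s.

0.3845 M

Step 1: For a first-order reaction: [H₂O₂] = [H₂O₂]₀ × e^(-kt)
Step 2: [H₂O₂] = 1.83 × e^(-0.03 × 52)
Step 3: [H₂O₂] = 1.83 × e^(-1.56)
Step 4: [H₂O₂] = 1.83 × 0.210136 = 0.3845 M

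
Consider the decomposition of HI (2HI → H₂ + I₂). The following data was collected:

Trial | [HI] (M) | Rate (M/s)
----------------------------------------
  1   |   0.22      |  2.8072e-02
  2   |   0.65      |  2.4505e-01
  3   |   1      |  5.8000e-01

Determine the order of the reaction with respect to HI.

second order (2)

Step 1: Compare trials to find order n where rate₂/rate₁ = ([HI]₂/[HI]₁)^n
Step 2: rate₂/rate₁ = 2.4505e-01/2.8072e-02 = 8.729
Step 3: [HI]₂/[HI]₁ = 0.65/0.22 = 2.955
Step 4: n = ln(8.729)/ln(2.955) = 2.00 ≈ 2
Step 5: The reaction is second order in HI.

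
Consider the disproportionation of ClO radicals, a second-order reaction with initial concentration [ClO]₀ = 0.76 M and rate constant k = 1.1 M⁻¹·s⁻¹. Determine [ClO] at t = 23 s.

0.03757 M

Step 1: For a second-order reaction: 1/[ClO] = 1/[ClO]₀ + kt
Step 2: 1/[ClO] = 1/0.76 + 1.1 × 23
Step 3: 1/[ClO] = 1.316 + 25.3 = 26.62
Step 4: [ClO] = 1/26.62 = 0.03757 M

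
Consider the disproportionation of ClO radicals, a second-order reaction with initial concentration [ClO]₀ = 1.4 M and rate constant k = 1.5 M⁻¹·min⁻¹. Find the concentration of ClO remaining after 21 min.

0.03104 M

Step 1: For a second-order reaction: 1/[ClO] = 1/[ClO]₀ + kt
Step 2: 1/[ClO] = 1/1.4 + 1.5 × 21
Step 3: 1/[ClO] = 0.7143 + 31.5 = 32.21
Step 4: [ClO] = 1/32.21 = 0.03104 M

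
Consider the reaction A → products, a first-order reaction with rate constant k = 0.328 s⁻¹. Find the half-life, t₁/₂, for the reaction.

2.113 s

Step 1: For a first-order reaction, t₁/₂ = ln(2)/k
Step 2: t₁/₂ = ln(2)/0.328
Step 3: t₁/₂ = 0.6931/0.328 = 2.113 s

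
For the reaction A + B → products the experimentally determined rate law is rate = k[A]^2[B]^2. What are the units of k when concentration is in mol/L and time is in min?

(mol/L)⁻³·min⁻¹

Step 1: Overall order = 2 + 2 = 4.
Step 2: rate has units mol/L·min⁻¹; [A]^2[B]^2 has units (mol/L)^4.
Step 3: k = rate/([A]^2[B]^2), so units of k = (mol/L)^(1-4)·min⁻¹ = (mol/L)⁻³·min⁻¹.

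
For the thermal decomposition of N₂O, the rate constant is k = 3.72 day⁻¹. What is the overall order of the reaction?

first order (1)

Step 1: The units of k for an nth-order reaction are (concentration)^(1-n)·(time)⁻¹.
Step 2: Here k has units day⁻¹, so the concentration exponent is 0.
Step 3: 1 - n = 0 ⇒ n = 1. The reaction is first order.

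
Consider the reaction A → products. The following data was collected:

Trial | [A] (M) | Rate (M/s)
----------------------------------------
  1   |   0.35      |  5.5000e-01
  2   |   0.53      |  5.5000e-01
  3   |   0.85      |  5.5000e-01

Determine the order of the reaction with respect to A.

zeroth order (0)

Step 1: Compare trials - when concentration changes, rate stays constant.
Step 2: rate₂/rate₁ = 5.5000e-01/5.5000e-01 = 1
Step 3: [A]₂/[A]₁ = 0.53/0.35 = 1.514
Step 4: Since rate ratio ≈ (conc ratio)^0, the reaction is zeroth order.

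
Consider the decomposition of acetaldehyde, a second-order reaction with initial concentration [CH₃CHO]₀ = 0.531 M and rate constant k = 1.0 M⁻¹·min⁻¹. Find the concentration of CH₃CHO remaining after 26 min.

0.03586 M

Step 1: For a second-order reaction: 1/[CH₃CHO] = 1/[CH₃CHO]₀ + kt
Step 2: 1/[CH₃CHO] = 1/0.531 + 1.0 × 26
Step 3: 1/[CH₃CHO] = 1.883 + 26 = 27.88
Step 4: [CH₃CHO] = 1/27.88 = 0.03586 M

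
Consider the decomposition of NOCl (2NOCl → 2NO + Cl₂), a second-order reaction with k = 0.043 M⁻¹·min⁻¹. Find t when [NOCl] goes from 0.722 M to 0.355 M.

33.3 min

Step 1: For second-order: t = (1/[NOCl] - 1/[NOCl]₀)/k
Step 2: t = (1/0.355 - 1/0.722)/0.043
Step 3: t = (2.817 - 1.385)/0.043
Step 4: t = 1.432/0.043 = 33.3 min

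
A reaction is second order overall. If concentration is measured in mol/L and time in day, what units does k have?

(mol/L)⁻¹·day⁻¹

Step 1: For overall order n, rate = k × (concentration)^n.
Step 2: Rate has units mol/L·day⁻¹; concentration term has units (mol/L)^2.
Step 3: k = rate / (concentration)^n, so units of k = (mol/L)^(1-2)·day⁻¹ = (mol/L)⁻¹·day⁻¹.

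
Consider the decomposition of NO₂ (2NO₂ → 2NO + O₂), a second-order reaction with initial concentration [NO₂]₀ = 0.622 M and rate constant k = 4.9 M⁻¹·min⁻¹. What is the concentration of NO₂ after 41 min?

0.004938 M

Step 1: For a second-order reaction: 1/[NO₂] = 1/[NO₂]₀ + kt
Step 2: 1/[NO₂] = 1/0.622 + 4.9 × 41
Step 3: 1/[NO₂] = 1.608 + 200.9 = 202.5
Step 4: [NO₂] = 1/202.5 = 0.004938 M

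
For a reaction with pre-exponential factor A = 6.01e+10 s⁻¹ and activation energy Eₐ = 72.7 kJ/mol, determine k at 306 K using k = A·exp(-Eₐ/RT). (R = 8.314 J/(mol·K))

2.34e-02 s⁻¹

Step 1: Use the Arrhenius equation: k = A × exp(-Eₐ/RT)
Step 2: Convert Eₐ to J/mol: 72.7 kJ/mol = 72700 J/mol
Step 3: Calculate the exponent: -Eₐ/(RT) = -72700/(8.314 × 306) = -28.57610
Step 4: k = 6.01e+10 × exp(-28.57610)
Step 5: k = 6.01e+10 × 3.88649e-13 = 2.3358e-02 s⁻¹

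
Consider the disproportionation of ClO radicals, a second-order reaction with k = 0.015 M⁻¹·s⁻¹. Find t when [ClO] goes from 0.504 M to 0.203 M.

196.1 s

Step 1: For second-order: t = (1/[ClO] - 1/[ClO]₀)/k
Step 2: t = (1/0.203 - 1/0.504)/0.015
Step 3: t = (4.926 - 1.984)/0.015
Step 4: t = 2.942/0.015 = 196.1 s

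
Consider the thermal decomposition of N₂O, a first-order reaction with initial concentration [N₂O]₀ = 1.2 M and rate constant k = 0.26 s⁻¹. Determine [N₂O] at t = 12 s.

0.05299 M

Step 1: For a first-order reaction: [N₂O] = [N₂O]₀ × e^(-kt)
Step 2: [N₂O] = 1.2 × e^(-0.26 × 12)
Step 3: [N₂O] = 1.2 × e^(-3.12)
Step 4: [N₂O] = 1.2 × 0.0441572 = 0.05299 M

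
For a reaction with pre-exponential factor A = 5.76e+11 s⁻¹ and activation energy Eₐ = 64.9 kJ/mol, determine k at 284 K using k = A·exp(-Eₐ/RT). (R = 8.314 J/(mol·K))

6.66e-01 s⁻¹

Step 1: Use the Arrhenius equation: k = A × exp(-Eₐ/RT)
Step 2: Convert Eₐ to J/mol: 64.9 kJ/mol = 64900 J/mol
Step 3: Calculate the exponent: -Eₐ/(RT) = -64900/(8.314 × 284) = -27.48630
Step 4: k = 5.76e+11 × exp(-27.48630)
Step 5: k = 5.76e+11 × 1.15572e-12 = 6.6569e-01 s⁻¹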